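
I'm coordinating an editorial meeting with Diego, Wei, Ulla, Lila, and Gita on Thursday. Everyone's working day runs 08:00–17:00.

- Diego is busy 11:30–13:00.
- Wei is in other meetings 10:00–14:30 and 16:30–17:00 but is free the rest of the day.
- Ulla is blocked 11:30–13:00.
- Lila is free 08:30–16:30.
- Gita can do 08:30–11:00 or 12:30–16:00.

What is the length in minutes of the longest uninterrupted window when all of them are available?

Diego free: 08:00-11:30, 13:00-17:00 (invert busy blocks within the working day).
Wei free: 08:00-10:00, 14:30-16:30 (invert busy blocks within the working day).
Ulla free: 08:00-11:30, 13:00-17:00 (invert busy blocks within the working day).
Lila free: 08:30-16:30.
Gita free: 08:30-11:00, 12:30-16:00.
Diego ∩ Wei: 08:00-10:00, 14:30-16:30.
Diego ∩ Wei ∩ Ulla: 08:00-10:00, 14:30-16:30.
Diego ∩ Wei ∩ Ulla ∩ Lila: 08:30-10:00, 14:30-16:30.
Diego ∩ Wei ∩ Ulla ∩ Lila ∩ Gita: 08:30-10:00, 14:30-16:00.
The longest is 08:30-10:00 at 90 minutes.

90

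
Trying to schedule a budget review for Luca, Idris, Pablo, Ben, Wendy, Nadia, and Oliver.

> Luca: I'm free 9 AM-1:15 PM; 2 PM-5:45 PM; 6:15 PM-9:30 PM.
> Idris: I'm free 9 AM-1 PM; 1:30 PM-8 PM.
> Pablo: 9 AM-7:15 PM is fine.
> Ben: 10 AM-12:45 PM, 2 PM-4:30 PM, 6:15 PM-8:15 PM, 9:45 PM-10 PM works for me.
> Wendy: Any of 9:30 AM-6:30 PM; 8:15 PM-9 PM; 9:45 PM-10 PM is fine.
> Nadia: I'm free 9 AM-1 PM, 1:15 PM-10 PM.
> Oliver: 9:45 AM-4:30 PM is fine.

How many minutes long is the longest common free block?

Luca ∩ Idris: 09:00-13:00, 14:00-17:45, 18:15-20:00.
Luca ∩ Idris ∩ Pablo: 09:00-13:00, 14:00-17:45, 18:15-19:15.
Luca ∩ Idris ∩ Pablo ∩ Ben: 10:00-12:45, 14:00-16:30, 18:15-19:15.
Luca ∩ Idris ∩ Pablo ∩ Ben ∩ Wendy: 10:00-12:45, 14:00-16:30, 18:15-18:30.
Luca ∩ Idris ∩ Pablo ∩ Ben ∩ Wendy ∩ Nadia: 10:00-12:45, 14:00-16:30, 18:15-18:30.
Luca ∩ Idris ∩ Pablo ∩ Ben ∩ Wendy ∩ Nadia ∩ Oliver: 10:00-12:45, 14:00-16:30.
The longest is 10:00-12:45 at 165 minutes.

165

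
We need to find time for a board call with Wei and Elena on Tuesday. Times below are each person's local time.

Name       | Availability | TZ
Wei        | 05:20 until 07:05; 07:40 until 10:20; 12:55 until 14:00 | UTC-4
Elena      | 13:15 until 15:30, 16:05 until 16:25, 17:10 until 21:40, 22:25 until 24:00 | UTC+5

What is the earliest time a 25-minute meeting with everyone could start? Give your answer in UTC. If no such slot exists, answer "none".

09:20

Wei in UTC: 09:20-11:05, 11:40-14:20, 16:55-18:00 (add 4h to convert from UTC-4).
Elena in UTC: 08:15-10:30, 11:05-11:25, 12:10-16:40, 17:25-19:00 (subtract 5h to convert from UTC+5).
Wei ∩ Elena: 09:20-10:30, 12:10-14:20, 17:25-18:00.
So the common availability across everyone is 09:20-10:30, 12:10-14:20, 17:25-18:00.
The first common window of at least 25 minutes is 09:20-10:30, so the earliest start is 09:20.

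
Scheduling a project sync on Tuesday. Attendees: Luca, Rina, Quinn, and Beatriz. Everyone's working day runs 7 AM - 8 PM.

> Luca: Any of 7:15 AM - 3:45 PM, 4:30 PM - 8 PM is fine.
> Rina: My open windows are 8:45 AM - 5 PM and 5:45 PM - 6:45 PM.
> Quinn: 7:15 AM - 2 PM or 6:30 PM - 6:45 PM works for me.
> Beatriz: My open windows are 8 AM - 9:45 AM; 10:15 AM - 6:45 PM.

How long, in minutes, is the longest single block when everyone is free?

225

Luca ∩ Rina: 08:45-15:45, 16:30-17:00, 17:45-18:45.
Luca ∩ Rina ∩ Quinn: 08:45-14:00, 18:30-18:45.
Luca ∩ Rina ∩ Quinn ∩ Beatriz: 08:45-09:45, 10:15-14:00, 18:30-18:45.
The longest is 10:15-14:00 at 225 minutes.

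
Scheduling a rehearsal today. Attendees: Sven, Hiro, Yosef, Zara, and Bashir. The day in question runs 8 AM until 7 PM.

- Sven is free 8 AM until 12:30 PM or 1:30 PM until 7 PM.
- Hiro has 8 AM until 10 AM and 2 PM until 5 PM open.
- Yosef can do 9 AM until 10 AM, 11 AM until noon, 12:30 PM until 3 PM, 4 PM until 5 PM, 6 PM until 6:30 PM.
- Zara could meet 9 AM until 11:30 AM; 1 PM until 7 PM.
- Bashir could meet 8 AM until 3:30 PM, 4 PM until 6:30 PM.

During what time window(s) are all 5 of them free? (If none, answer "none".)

Sven ∩ Hiro: 08:00-10:00, 14:00-17:00.
Sven ∩ Hiro ∩ Yosef: 09:00-10:00, 14:00-15:00, 16:00-17:00.
Sven ∩ Hiro ∩ Yosef ∩ Zara: 09:00-10:00, 14:00-15:00, 16:00-17:00.
Sven ∩ Hiro ∩ Yosef ∩ Zara ∩ Bashir: 09:00-10:00, 14:00-15:00, 16:00-17:00.

09:00-10:00, 14:00-15:00, 16:00-17:00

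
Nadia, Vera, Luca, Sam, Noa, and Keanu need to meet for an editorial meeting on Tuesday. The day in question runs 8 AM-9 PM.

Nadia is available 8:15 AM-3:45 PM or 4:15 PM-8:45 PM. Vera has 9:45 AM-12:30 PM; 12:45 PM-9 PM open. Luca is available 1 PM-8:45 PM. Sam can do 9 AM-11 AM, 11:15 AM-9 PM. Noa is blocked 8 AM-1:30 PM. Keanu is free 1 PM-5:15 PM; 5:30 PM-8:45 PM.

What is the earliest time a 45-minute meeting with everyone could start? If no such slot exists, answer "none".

13:30

Nadia free: 08:15-15:45, 16:15-20:45.
Vera free: 09:45-12:30, 12:45-21:00.
Luca free: 13:00-20:45.
Sam free: 09:00-11:00, 11:15-21:00.
Noa free: 13:30-21:00 (invert busy blocks within the working day).
Keanu free: 13:00-17:15, 17:30-20:45.
Nadia ∩ Vera: 09:45-12:30, 12:45-15:45, 16:15-20:45.
Nadia ∩ Vera ∩ Luca: 13:00-15:45, 16:15-20:45.
Nadia ∩ Vera ∩ Luca ∩ Sam: 13:00-15:45, 16:15-20:45.
Nadia ∩ Vera ∩ Luca ∩ Sam ∩ Noa: 13:30-15:45, 16:15-20:45.
Nadia ∩ Vera ∩ Luca ∩ Sam ∩ Noa ∩ Keanu: 13:30-15:45, 16:15-17:15, 17:30-20:45.
Those are the intersection windows.
The first common window of at least 45 minutes is 13:30-15:45, so the earliest start is 13:30.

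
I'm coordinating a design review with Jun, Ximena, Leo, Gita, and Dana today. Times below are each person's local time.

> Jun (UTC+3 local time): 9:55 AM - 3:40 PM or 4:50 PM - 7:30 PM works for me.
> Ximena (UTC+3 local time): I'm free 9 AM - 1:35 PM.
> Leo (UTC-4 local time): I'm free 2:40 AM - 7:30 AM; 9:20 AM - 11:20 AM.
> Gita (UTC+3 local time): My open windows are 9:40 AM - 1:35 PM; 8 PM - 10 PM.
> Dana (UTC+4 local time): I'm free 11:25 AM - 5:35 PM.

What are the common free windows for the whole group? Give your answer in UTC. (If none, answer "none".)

Jun in UTC: 06:55-12:40, 13:50-16:30 (subtract 3h to convert from UTC+3).
Ximena in UTC: 06:00-10:35 (subtract 3h to convert from UTC+3).
Leo in UTC: 06:40-11:30, 13:20-15:20 (add 4h to convert from UTC-4).
Gita in UTC: 06:40-10:35, 17:00-19:00 (subtract 3h to convert from UTC+3).
Dana in UTC: 07:25-13:35 (subtract 4h to convert from UTC+4).
Jun ∩ Ximena: 06:55-10:35.
Jun ∩ Ximena ∩ Leo: 06:55-10:35.
Jun ∩ Ximena ∩ Leo ∩ Gita: 06:55-10:35.
Jun ∩ Ximena ∩ Leo ∩ Gita ∩ Dana: 07:25-10:35.

07:25-10:35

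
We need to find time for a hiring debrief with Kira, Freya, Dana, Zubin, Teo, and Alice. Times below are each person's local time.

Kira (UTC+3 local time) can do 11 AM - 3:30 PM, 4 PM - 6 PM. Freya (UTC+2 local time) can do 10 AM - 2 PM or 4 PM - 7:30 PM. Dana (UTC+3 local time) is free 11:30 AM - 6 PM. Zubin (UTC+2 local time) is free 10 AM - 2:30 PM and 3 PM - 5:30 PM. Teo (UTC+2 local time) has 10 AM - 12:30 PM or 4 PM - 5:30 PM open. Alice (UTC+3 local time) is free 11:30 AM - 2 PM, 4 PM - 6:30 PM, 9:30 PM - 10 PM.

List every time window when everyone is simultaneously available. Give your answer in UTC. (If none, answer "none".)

Kira in UTC: 08:00-12:30, 13:00-15:00 (subtract 3h to convert from UTC+3).
Freya in UTC: 08:00-12:00, 14:00-17:30 (subtract 2h to convert from UTC+2).
Dana in UTC: 08:30-15:00 (subtract 3h to convert from UTC+3).
Zubin in UTC: 08:00-12:30, 13:00-15:30 (subtract 2h to convert from UTC+2).
Teo in UTC: 08:00-10:30, 14:00-15:30 (subtract 2h to convert from UTC+2).
Alice in UTC: 08:30-11:00, 13:00-15:30, 18:30-19:00 (subtract 3h to convert from UTC+3).
Kira ∩ Freya: 08:00-12:00, 14:00-15:00.
Kira ∩ Freya ∩ Dana: 08:30-12:00, 14:00-15:00.
Kira ∩ Freya ∩ Dana ∩ Zubin: 08:30-12:00, 14:00-15:00.
Kira ∩ Freya ∩ Dana ∩ Zubin ∩ Teo: 08:30-10:30, 14:00-15:00.
Kira ∩ Freya ∩ Dana ∩ Zubin ∩ Teo ∩ Alice: 08:30-10:30, 14:00-15:00.

08:30-10:30, 14:00-15:00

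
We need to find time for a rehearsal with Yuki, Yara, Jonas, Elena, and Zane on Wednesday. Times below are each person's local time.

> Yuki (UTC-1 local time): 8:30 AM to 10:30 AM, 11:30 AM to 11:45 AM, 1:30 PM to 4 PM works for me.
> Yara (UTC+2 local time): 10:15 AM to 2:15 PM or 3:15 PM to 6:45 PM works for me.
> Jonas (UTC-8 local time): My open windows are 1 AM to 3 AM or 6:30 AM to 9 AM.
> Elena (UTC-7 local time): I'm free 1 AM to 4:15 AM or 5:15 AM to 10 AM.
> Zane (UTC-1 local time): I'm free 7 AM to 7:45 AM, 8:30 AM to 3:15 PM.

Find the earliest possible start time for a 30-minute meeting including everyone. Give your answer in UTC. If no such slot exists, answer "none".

09:30

Yuki in UTC: 09:30-11:30, 12:30-12:45, 14:30-17:00 (add 1h to convert from UTC-1).
Yara in UTC: 08:15-12:15, 13:15-16:45 (subtract 2h to convert from UTC+2).
Jonas in UTC: 09:00-11:00, 14:30-17:00 (add 8h to convert from UTC-8).
Elena in UTC: 08:00-11:15, 12:15-17:00 (add 7h to convert from UTC-7).
Zane in UTC: 08:00-08:45, 09:30-16:15 (add 1h to convert from UTC-1).
Yuki ∩ Yara: 09:30-11:30, 14:30-16:45.
Yuki ∩ Yara ∩ Jonas: 09:30-11:00, 14:30-16:45.
Yuki ∩ Yara ∩ Jonas ∩ Elena: 09:30-11:00, 14:30-16:45.
Yuki ∩ Yara ∩ Jonas ∩ Elena ∩ Zane: 09:30-11:00, 14:30-16:15.
So the common availability across everyone is 09:30-11:00, 14:30-16:15.
The first common window of at least 30 minutes is 09:30-11:00, so the earliest start is 09:30.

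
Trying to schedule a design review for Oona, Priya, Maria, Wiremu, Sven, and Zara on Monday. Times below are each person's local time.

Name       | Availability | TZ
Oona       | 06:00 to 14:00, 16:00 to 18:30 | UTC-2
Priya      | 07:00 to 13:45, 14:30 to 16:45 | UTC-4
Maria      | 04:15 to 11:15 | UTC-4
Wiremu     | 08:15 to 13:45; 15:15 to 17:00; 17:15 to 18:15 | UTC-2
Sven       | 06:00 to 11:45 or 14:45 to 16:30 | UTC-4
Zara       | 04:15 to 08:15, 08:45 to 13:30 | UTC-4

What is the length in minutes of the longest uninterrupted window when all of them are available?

150

Oona in UTC: 08:00-16:00, 18:00-20:30 (add 2h to convert from UTC-2).
Priya in UTC: 11:00-17:45, 18:30-20:45 (add 4h to convert from UTC-4).
Maria in UTC: 08:15-15:15 (add 4h to convert from UTC-4).
Wiremu in UTC: 10:15-15:45, 17:15-19:00, 19:15-20:15 (add 2h to convert from UTC-2).
Sven in UTC: 10:00-15:45, 18:45-20:30 (add 4h to convert from UTC-4).
Zara in UTC: 08:15-12:15, 12:45-17:30 (add 4h to convert from UTC-4).
Oona ∩ Priya: 11:00-16:00, 18:30-20:30.
Oona ∩ Priya ∩ Maria: 11:00-15:15.
Oona ∩ Priya ∩ Maria ∩ Wiremu: 11:00-15:15.
Oona ∩ Priya ∩ Maria ∩ Wiremu ∩ Sven: 11:00-15:15.
Oona ∩ Priya ∩ Maria ∩ Wiremu ∩ Sven ∩ Zara: 11:00-12:15, 12:45-15:15.
The longest is 12:45-15:15 at 150 minutes.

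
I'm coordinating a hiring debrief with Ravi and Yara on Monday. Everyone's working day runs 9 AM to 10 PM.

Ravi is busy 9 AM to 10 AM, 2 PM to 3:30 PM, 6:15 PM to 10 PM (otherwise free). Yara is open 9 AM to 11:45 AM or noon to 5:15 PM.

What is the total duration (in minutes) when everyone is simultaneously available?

Ravi free: 10:00-14:00, 15:30-18:15 (invert busy blocks within the working day).
Yara free: 09:00-11:45, 12:00-17:15.
Ravi ∩ Yara: 10:00-11:45, 12:00-14:00, 15:30-17:15.
Summing the common windows: 105 + 120 + 105 = 330 minutes.

330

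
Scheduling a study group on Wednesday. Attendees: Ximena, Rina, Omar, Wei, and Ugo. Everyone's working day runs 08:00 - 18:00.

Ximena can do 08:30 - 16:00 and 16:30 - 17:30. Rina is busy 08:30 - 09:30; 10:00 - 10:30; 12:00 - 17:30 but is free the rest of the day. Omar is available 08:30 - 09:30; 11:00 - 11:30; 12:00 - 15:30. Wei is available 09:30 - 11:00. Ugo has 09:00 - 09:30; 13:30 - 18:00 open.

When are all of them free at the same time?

Ximena free: 08:30-16:00, 16:30-17:30.
Rina free: 08:00-08:30, 09:30-10:00, 10:30-12:00, 17:30-18:00 (invert busy blocks within the working day).
Omar free: 08:30-09:30, 11:00-11:30, 12:00-15:30.
Wei free: 09:30-11:00.
Ugo free: 09:00-09:30, 13:30-18:00.
Ximena ∩ Rina: 09:30-10:00, 10:30-12:00.
Ximena ∩ Rina ∩ Omar: 11:00-11:30.
Ximena ∩ Rina ∩ Omar ∩ Wei: ∅.
Ximena ∩ Rina ∩ Omar ∩ Wei ∩ Ugo: ∅.
There is no time when everyone is free.

none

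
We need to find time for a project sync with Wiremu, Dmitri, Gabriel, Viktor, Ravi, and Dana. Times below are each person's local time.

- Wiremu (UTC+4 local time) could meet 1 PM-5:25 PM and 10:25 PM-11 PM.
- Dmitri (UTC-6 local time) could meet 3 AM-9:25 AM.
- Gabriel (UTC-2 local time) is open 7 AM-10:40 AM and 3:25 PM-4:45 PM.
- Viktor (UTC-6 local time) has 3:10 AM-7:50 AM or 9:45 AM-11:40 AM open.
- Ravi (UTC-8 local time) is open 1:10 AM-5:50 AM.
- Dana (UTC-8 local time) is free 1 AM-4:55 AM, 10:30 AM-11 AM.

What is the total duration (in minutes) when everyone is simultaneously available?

Wiremu in UTC: 09:00-13:25, 18:25-19:00 (subtract 4h to convert from UTC+4).
Dmitri in UTC: 09:00-15:25 (add 6h to convert from UTC-6).
Gabriel in UTC: 09:00-12:40, 17:25-18:45 (add 2h to convert from UTC-2).
Viktor in UTC: 09:10-13:50, 15:45-17:40 (add 6h to convert from UTC-6).
Ravi in UTC: 09:10-13:50 (add 8h to convert from UTC-8).
Dana in UTC: 09:00-12:55, 18:30-19:00 (add 8h to convert from UTC-8).
Wiremu ∩ Dmitri: 09:00-13:25.
Wiremu ∩ Dmitri ∩ Gabriel: 09:00-12:40.
Wiremu ∩ Dmitri ∩ Gabriel ∩ Viktor: 09:10-12:40.
Wiremu ∩ Dmitri ∩ Gabriel ∩ Viktor ∩ Ravi: 09:10-12:40.
Wiremu ∩ Dmitri ∩ Gabriel ∩ Viktor ∩ Ravi ∩ Dana: 09:10-12:40.
So the common availability across everyone is 09:10-12:40.
That's a single block of 210 minutes.

210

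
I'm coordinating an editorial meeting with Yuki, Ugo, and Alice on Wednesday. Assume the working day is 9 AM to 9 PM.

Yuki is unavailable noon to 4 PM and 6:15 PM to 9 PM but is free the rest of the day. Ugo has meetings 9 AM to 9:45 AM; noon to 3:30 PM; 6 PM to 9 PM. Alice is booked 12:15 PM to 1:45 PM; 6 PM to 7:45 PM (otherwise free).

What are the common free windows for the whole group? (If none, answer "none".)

09:45-12:00, 16:00-18:00

Yuki free: 09:00-12:00, 16:00-18:15 (invert busy blocks within the working day).
Ugo free: 09:45-12:00, 15:30-18:00 (invert busy blocks within the working day).
Alice free: 09:00-12:15, 13:45-18:00, 19:45-21:00 (invert busy blocks within the working day).
Yuki ∩ Ugo: 09:45-12:00, 16:00-18:00.
Yuki ∩ Ugo ∩ Alice: 09:45-12:00, 16:00-18:00.
So the common availability across everyone is 09:45-12:00, 16:00-18:00.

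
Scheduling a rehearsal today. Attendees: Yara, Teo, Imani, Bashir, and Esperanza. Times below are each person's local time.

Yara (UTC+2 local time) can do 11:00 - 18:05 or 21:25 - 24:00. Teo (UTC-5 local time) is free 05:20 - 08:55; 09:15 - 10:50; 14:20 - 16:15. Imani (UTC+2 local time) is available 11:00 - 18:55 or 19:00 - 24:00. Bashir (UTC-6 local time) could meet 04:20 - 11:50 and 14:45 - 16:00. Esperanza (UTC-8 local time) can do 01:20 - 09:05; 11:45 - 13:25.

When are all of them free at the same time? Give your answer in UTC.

10:20-13:55, 14:15-15:50, 20:45-21:15

Yara in UTC: 09:00-16:05, 19:25-22:00 (subtract 2h to convert from UTC+2).
Teo in UTC: 10:20-13:55, 14:15-15:50, 19:20-21:15 (add 5h to convert from UTC-5).
Imani in UTC: 09:00-16:55, 17:00-22:00 (subtract 2h to convert from UTC+2).
Bashir in UTC: 10:20-17:50, 20:45-22:00 (add 6h to convert from UTC-6).
Esperanza in UTC: 09:20-17:05, 19:45-21:25 (add 8h to convert from UTC-8).
Yara ∩ Teo: 10:20-13:55, 14:15-15:50, 19:25-21:15.
Yara ∩ Teo ∩ Imani: 10:20-13:55, 14:15-15:50, 19:25-21:15.
Yara ∩ Teo ∩ Imani ∩ Bashir: 10:20-13:55, 14:15-15:50, 20:45-21:15.
Yara ∩ Teo ∩ Imani ∩ Bashir ∩ Esperanza: 10:20-13:55, 14:15-15:50, 20:45-21:15.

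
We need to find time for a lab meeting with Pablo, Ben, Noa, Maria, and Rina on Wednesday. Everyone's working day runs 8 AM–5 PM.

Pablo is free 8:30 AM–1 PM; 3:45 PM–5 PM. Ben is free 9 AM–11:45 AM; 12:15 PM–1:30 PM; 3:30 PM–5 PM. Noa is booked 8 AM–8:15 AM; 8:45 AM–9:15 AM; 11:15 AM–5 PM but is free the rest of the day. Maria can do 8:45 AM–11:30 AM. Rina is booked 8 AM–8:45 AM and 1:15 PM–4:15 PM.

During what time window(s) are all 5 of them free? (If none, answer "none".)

Pablo free: 08:30-13:00, 15:45-17:00.
Ben free: 09:00-11:45, 12:15-13:30, 15:30-17:00.
Noa free: 08:15-08:45, 09:15-11:15 (invert busy blocks within the working day).
Maria free: 08:45-11:30.
Rina free: 08:45-13:15, 16:15-17:00 (invert busy blocks within the working day).
Pablo ∩ Ben: 09:00-11:45, 12:15-13:00, 15:45-17:00.
Pablo ∩ Ben ∩ Noa: 09:15-11:15.
Pablo ∩ Ben ∩ Noa ∩ Maria: 09:15-11:15.
Pablo ∩ Ben ∩ Noa ∩ Maria ∩ Rina: 09:15-11:15.

09:15-11:15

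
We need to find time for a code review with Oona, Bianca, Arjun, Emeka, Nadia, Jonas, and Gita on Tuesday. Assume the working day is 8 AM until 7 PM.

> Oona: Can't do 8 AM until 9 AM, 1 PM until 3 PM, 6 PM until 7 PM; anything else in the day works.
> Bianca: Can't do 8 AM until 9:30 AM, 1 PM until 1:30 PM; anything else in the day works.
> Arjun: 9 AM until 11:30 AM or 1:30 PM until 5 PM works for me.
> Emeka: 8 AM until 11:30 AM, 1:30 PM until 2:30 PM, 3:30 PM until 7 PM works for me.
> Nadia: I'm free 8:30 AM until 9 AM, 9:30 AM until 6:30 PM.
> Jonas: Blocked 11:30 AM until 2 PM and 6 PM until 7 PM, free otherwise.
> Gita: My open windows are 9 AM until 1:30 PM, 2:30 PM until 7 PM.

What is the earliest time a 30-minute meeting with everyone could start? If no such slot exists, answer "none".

09:30

Oona free: 09:00-13:00, 15:00-18:00 (invert busy blocks within the working day).
Bianca free: 09:30-13:00, 13:30-19:00 (invert busy blocks within the working day).
Arjun free: 09:00-11:30, 13:30-17:00.
Emeka free: 08:00-11:30, 13:30-14:30, 15:30-19:00.
Nadia free: 08:30-09:00, 09:30-18:30.
Jonas free: 08:00-11:30, 14:00-18:00 (invert busy blocks within the working day).
Gita free: 09:00-13:30, 14:30-19:00.
Oona ∩ Bianca: 09:30-13:00, 15:00-18:00.
Oona ∩ Bianca ∩ Arjun: 09:30-11:30, 15:00-17:00.
Oona ∩ Bianca ∩ Arjun ∩ Emeka: 09:30-11:30, 15:30-17:00.
Oona ∩ Bianca ∩ Arjun ∩ Emeka ∩ Nadia: 09:30-11:30, 15:30-17:00.
Oona ∩ Bianca ∩ Arjun ∩ Emeka ∩ Nadia ∩ Jonas: 09:30-11:30, 15:30-17:00.
Oona ∩ Bianca ∩ Arjun ∩ Emeka ∩ Nadia ∩ Jonas ∩ Gita: 09:30-11:30, 15:30-17:00.
The first common window of at least 30 minutes is 09:30-11:30, so the earliest start is 09:30.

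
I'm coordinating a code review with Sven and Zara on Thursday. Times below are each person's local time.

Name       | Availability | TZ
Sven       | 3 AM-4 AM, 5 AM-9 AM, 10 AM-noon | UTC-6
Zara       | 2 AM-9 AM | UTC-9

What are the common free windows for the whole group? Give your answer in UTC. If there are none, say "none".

Sven in UTC: 09:00-10:00, 11:00-15:00, 16:00-18:00 (add 6h to convert from UTC-6).
Zara in UTC: 11:00-18:00 (add 9h to convert from UTC-9).
Sven ∩ Zara: 11:00-15:00, 16:00-18:00.
So the common availability across everyone is 11:00-15:00, 16:00-18:00.

11:00-15:00, 16:00-18:00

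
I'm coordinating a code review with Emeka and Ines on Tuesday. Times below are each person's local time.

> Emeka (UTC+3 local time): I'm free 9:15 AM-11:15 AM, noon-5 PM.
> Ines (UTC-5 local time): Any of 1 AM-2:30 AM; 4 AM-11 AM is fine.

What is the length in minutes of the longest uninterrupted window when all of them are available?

Emeka in UTC: 06:15-08:15, 09:00-14:00 (subtract 3h to convert from UTC+3).
Ines in UTC: 06:00-07:30, 09:00-16:00 (add 5h to convert from UTC-5).
Emeka ∩ Ines: 06:15-07:30, 09:00-14:00.
So the common availability across everyone is 06:15-07:30, 09:00-14:00.
The longest is 09:00-14:00 at 300 minutes.

300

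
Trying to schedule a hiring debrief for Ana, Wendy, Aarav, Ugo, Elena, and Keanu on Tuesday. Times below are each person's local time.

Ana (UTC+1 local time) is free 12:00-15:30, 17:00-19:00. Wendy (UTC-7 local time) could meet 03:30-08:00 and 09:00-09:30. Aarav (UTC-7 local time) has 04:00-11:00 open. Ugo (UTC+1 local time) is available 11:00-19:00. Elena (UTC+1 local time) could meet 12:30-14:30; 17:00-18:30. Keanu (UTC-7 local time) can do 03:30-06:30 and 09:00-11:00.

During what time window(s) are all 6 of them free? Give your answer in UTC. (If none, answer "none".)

11:30-13:30, 16:00-16:30

Ana in UTC: 11:00-14:30, 16:00-18:00 (subtract 1h to convert from UTC+1).
Wendy in UTC: 10:30-15:00, 16:00-16:30 (add 7h to convert from UTC-7).
Aarav in UTC: 11:00-18:00 (add 7h to convert from UTC-7).
Ugo in UTC: 10:00-18:00 (subtract 1h to convert from UTC+1).
Elena in UTC: 11:30-13:30, 16:00-17:30 (subtract 1h to convert from UTC+1).
Keanu in UTC: 10:30-13:30, 16:00-18:00 (add 7h to convert from UTC-7).
Ana ∩ Wendy: 11:00-14:30, 16:00-16:30.
Ana ∩ Wendy ∩ Aarav: 11:00-14:30, 16:00-16:30.
Ana ∩ Wendy ∩ Aarav ∩ Ugo: 11:00-14:30, 16:00-16:30.
Ana ∩ Wendy ∩ Aarav ∩ Ugo ∩ Elena: 11:30-13:30, 16:00-16:30.
Ana ∩ Wendy ∩ Aarav ∩ Ugo ∩ Elena ∩ Keanu: 11:30-13:30, 16:00-16:30.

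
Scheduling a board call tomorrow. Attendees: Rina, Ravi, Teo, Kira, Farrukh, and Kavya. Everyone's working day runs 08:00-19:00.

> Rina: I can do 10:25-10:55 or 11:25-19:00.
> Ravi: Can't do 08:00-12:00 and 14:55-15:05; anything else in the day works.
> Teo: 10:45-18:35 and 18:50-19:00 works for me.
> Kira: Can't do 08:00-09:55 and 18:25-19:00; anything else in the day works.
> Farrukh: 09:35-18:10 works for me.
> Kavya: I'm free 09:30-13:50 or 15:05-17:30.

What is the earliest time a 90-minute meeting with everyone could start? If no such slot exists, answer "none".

Rina free: 10:25-10:55, 11:25-19:00.
Ravi free: 12:00-14:55, 15:05-19:00 (invert busy blocks within the working day).
Teo free: 10:45-18:35, 18:50-19:00.
Kira free: 09:55-18:25 (invert busy blocks within the working day).
Farrukh free: 09:35-18:10.
Kavya free: 09:30-13:50, 15:05-17:30.
Rina ∩ Ravi: 12:00-14:55, 15:05-19:00.
Rina ∩ Ravi ∩ Teo: 12:00-14:55, 15:05-18:35, 18:50-19:00.
Rina ∩ Ravi ∩ Teo ∩ Kira: 12:00-14:55, 15:05-18:25.
Rina ∩ Ravi ∩ Teo ∩ Kira ∩ Farrukh: 12:00-14:55, 15:05-18:10.
Rina ∩ Ravi ∩ Teo ∩ Kira ∩ Farrukh ∩ Kavya: 12:00-13:50, 15:05-17:30.
Those are the intersection windows.
The first common window of at least 90 minutes is 12:00-13:50, so the earliest start is 12:00.

12:00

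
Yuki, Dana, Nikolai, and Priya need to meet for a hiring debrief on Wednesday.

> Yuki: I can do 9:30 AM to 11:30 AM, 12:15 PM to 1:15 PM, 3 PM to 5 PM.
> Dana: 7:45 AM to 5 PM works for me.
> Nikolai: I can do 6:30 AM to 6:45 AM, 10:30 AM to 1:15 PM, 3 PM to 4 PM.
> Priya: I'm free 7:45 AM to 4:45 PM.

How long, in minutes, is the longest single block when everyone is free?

60

Yuki ∩ Dana: 09:30-11:30, 12:15-13:15, 15:00-17:00.
Yuki ∩ Dana ∩ Nikolai: 10:30-11:30, 12:15-13:15, 15:00-16:00.
Yuki ∩ Dana ∩ Nikolai ∩ Priya: 10:30-11:30, 12:15-13:15, 15:00-16:00.
The longest is 10:30-11:30 at 60 minutes.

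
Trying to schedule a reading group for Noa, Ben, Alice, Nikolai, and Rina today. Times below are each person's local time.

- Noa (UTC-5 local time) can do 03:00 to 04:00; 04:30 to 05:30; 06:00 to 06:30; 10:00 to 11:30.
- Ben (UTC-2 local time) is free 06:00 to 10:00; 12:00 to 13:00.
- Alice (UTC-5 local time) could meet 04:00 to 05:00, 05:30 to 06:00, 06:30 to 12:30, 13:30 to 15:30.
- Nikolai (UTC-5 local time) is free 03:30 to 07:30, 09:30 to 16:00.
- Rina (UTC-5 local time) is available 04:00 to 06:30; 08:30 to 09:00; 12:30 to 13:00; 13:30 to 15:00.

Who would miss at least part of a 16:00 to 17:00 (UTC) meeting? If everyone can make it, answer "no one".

Ben, Noa, Rina

Noa in UTC: 08:00-09:00, 09:30-10:30, 11:00-11:30, 15:00-16:30 (add 5h to convert from UTC-5).
Ben in UTC: 08:00-12:00, 14:00-15:00 (add 2h to convert from UTC-2).
Alice in UTC: 09:00-10:00, 10:30-11:00, 11:30-17:30, 18:30-20:30 (add 5h to convert from UTC-5).
Nikolai in UTC: 08:30-12:30, 14:30-21:00 (add 5h to convert from UTC-5).
Rina in UTC: 09:00-11:30, 13:30-14:00, 17:30-18:00, 18:30-20:00 (add 5h to convert from UTC-5).
Noa: not fully free for 16:00-17:00. Ben: not fully free for 16:00-17:00. Alice: free for 16:00-17:00. Nikolai: free for 16:00-17:00. Rina: not fully free for 16:00-17:00.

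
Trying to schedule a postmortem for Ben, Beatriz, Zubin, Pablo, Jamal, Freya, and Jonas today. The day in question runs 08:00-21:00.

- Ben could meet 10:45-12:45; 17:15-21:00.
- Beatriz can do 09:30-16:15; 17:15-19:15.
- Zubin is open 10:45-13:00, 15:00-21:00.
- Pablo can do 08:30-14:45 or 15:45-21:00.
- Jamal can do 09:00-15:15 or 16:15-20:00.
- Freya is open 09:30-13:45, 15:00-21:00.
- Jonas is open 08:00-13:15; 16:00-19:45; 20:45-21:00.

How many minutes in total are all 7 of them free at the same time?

Ben ∩ Beatriz: 10:45-12:45, 17:15-19:15.
Ben ∩ Beatriz ∩ Zubin: 10:45-12:45, 17:15-19:15.
Ben ∩ Beatriz ∩ Zubin ∩ Pablo: 10:45-12:45, 17:15-19:15.
Ben ∩ Beatriz ∩ Zubin ∩ Pablo ∩ Jamal: 10:45-12:45, 17:15-19:15.
Ben ∩ Beatriz ∩ Zubin ∩ Pablo ∩ Jamal ∩ Freya: 10:45-12:45, 17:15-19:15.
Ben ∩ Beatriz ∩ Zubin ∩ Pablo ∩ Jamal ∩ Freya ∩ Jonas: 10:45-12:45, 17:15-19:15.
Summing the common windows: 120 + 120 = 240 minutes.

240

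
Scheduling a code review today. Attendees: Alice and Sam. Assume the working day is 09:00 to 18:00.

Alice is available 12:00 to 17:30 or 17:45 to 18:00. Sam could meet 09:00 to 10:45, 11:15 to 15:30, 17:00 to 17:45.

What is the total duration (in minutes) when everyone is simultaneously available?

Alice ∩ Sam: 12:00-15:30, 17:00-17:30.
Those are the intersection windows.
Summing the common windows: 210 + 30 = 240 minutes.

240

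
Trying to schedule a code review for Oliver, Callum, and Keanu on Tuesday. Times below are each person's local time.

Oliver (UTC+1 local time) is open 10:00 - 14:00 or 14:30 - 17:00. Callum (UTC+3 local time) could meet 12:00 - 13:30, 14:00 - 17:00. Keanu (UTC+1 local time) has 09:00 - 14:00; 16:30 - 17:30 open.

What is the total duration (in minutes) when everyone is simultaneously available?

210

Oliver in UTC: 09:00-13:00, 13:30-16:00 (subtract 1h to convert from UTC+1).
Callum in UTC: 09:00-10:30, 11:00-14:00 (subtract 3h to convert from UTC+3).
Keanu in UTC: 08:00-13:00, 15:30-16:30 (subtract 1h to convert from UTC+1).
Oliver ∩ Callum: 09:00-10:30, 11:00-13:00, 13:30-14:00.
Oliver ∩ Callum ∩ Keanu: 09:00-10:30, 11:00-13:00.
Summing the common windows: 90 + 120 = 210 minutes.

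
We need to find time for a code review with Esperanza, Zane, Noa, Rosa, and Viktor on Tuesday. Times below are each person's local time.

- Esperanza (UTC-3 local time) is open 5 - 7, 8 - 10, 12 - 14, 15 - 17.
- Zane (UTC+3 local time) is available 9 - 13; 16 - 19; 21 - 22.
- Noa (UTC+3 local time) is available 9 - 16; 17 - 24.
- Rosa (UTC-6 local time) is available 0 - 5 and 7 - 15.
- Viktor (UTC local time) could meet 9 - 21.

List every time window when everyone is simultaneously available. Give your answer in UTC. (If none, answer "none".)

Esperanza in UTC: 08:00-10:00, 11:00-13:00, 15:00-17:00, 18:00-20:00 (add 3h to convert from UTC-3).
Zane in UTC: 06:00-10:00, 13:00-16:00, 18:00-19:00 (subtract 3h to convert from UTC+3).
Noa in UTC: 06:00-13:00, 14:00-21:00 (subtract 3h to convert from UTC+3).
Rosa in UTC: 06:00-11:00, 13:00-21:00 (add 6h to convert from UTC-6).
Viktor in UTC: 09:00-21:00.
Esperanza ∩ Zane: 08:00-10:00, 15:00-16:00, 18:00-19:00.
Esperanza ∩ Zane ∩ Noa: 08:00-10:00, 15:00-16:00, 18:00-19:00.
Esperanza ∩ Zane ∩ Noa ∩ Rosa: 08:00-10:00, 15:00-16:00, 18:00-19:00.
Esperanza ∩ Zane ∩ Noa ∩ Rosa ∩ Viktor: 09:00-10:00, 15:00-16:00, 18:00-19:00.

09:00-10:00, 15:00-16:00, 18:00-19:00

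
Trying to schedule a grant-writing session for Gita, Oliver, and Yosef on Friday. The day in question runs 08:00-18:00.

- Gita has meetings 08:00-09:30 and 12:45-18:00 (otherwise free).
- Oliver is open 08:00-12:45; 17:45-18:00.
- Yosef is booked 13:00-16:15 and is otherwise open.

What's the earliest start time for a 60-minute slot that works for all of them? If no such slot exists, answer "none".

Gita free: 09:30-12:45 (invert busy blocks within the working day).
Oliver free: 08:00-12:45, 17:45-18:00.
Yosef free: 08:00-13:00, 16:15-18:00 (invert busy blocks within the working day).
Gita ∩ Oliver: 09:30-12:45.
Gita ∩ Oliver ∩ Yosef: 09:30-12:45.
So the common availability across everyone is 09:30-12:45.
The first common window of at least 60 minutes is 09:30-12:45, so the earliest start is 09:30.

09:30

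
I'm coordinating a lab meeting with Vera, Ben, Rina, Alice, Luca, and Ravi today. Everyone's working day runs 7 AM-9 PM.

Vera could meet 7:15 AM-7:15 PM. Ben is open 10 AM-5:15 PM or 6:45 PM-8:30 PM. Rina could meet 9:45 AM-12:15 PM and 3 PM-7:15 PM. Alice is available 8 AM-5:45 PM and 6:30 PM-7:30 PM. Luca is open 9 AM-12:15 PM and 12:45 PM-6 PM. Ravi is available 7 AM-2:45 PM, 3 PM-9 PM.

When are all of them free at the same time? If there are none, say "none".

Vera ∩ Ben: 10:00-17:15, 18:45-19:15.
Vera ∩ Ben ∩ Rina: 10:00-12:15, 15:00-17:15, 18:45-19:15.
Vera ∩ Ben ∩ Rina ∩ Alice: 10:00-12:15, 15:00-17:15, 18:45-19:15.
Vera ∩ Ben ∩ Rina ∩ Alice ∩ Luca: 10:00-12:15, 15:00-17:15.
Vera ∩ Ben ∩ Rina ∩ Alice ∩ Luca ∩ Ravi: 10:00-12:15, 15:00-17:15.

10:00-12:15, 15:00-17:15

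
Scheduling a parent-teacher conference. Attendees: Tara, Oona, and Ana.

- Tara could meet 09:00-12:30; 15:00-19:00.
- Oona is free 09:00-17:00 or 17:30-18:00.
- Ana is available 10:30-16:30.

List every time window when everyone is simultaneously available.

Tara ∩ Oona: 09:00-12:30, 15:00-17:00, 17:30-18:00.
Tara ∩ Oona ∩ Ana: 10:30-12:30, 15:00-16:30.

10:30-12:30, 15:00-16:30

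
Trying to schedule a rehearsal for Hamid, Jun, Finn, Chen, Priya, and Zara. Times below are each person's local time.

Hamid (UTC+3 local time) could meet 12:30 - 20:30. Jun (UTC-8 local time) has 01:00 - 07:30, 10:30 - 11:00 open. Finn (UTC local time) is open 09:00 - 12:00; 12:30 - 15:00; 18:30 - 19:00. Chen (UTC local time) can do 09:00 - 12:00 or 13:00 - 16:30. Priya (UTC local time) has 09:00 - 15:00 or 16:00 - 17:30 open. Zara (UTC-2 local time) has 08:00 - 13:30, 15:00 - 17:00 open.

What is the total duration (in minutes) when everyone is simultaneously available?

Hamid in UTC: 09:30-17:30 (subtract 3h to convert from UTC+3).
Jun in UTC: 09:00-15:30, 18:30-19:00 (add 8h to convert from UTC-8).
Finn in UTC: 09:00-12:00, 12:30-15:00, 18:30-19:00.
Chen in UTC: 09:00-12:00, 13:00-16:30.
Priya in UTC: 09:00-15:00, 16:00-17:30.
Zara in UTC: 10:00-15:30, 17:00-19:00 (add 2h to convert from UTC-2).
Hamid ∩ Jun: 09:30-15:30.
Hamid ∩ Jun ∩ Finn: 09:30-12:00, 12:30-15:00.
Hamid ∩ Jun ∩ Finn ∩ Chen: 09:30-12:00, 13:00-15:00.
Hamid ∩ Jun ∩ Finn ∩ Chen ∩ Priya: 09:30-12:00, 13:00-15:00.
Hamid ∩ Jun ∩ Finn ∩ Chen ∩ Priya ∩ Zara: 10:00-12:00, 13:00-15:00.
Summing the common windows: 120 + 120 = 240 minutes.

240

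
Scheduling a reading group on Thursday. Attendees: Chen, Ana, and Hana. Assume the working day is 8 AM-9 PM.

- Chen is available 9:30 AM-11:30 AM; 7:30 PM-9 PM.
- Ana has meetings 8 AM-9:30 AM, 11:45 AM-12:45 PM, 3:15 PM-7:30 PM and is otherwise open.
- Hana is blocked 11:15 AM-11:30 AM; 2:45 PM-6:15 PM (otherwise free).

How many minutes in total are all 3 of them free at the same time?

Chen free: 09:30-11:30, 19:30-21:00.
Ana free: 09:30-11:45, 12:45-15:15, 19:30-21:00 (invert busy blocks within the working day).
Hana free: 08:00-11:15, 11:30-14:45, 18:15-21:00 (invert busy blocks within the working day).
Chen ∩ Ana: 09:30-11:30, 19:30-21:00.
Chen ∩ Ana ∩ Hana: 09:30-11:15, 19:30-21:00.
Those are the intersection windows.
Summing the common windows: 105 + 90 = 195 minutes.

195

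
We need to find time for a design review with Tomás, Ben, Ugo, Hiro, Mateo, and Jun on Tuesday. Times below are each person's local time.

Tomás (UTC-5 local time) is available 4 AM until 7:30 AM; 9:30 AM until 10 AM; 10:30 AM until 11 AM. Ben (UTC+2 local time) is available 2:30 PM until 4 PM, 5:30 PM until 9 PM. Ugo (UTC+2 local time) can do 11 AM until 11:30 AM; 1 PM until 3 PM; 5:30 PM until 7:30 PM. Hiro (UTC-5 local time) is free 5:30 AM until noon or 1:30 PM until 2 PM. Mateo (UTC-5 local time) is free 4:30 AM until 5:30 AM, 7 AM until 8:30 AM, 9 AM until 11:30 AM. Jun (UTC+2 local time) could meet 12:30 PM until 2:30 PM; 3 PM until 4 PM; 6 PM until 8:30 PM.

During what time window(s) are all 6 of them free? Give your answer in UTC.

none

Tomás in UTC: 09:00-12:30, 14:30-15:00, 15:30-16:00 (add 5h to convert from UTC-5).
Ben in UTC: 12:30-14:00, 15:30-19:00 (subtract 2h to convert from UTC+2).
Ugo in UTC: 09:00-09:30, 11:00-13:00, 15:30-17:30 (subtract 2h to convert from UTC+2).
Hiro in UTC: 10:30-17:00, 18:30-19:00 (add 5h to convert from UTC-5).
Mateo in UTC: 09:30-10:30, 12:00-13:30, 14:00-16:30 (add 5h to convert from UTC-5).
Jun in UTC: 10:30-12:30, 13:00-14:00, 16:00-18:30 (subtract 2h to convert from UTC+2).
Tomás ∩ Ben: 15:30-16:00.
Tomás ∩ Ben ∩ Ugo: 15:30-16:00.
Tomás ∩ Ben ∩ Ugo ∩ Hiro: 15:30-16:00.
Tomás ∩ Ben ∩ Ugo ∩ Hiro ∩ Mateo: 15:30-16:00.
Tomás ∩ Ben ∩ Ugo ∩ Hiro ∩ Mateo ∩ Jun: ∅.
There is no time when everyone is free.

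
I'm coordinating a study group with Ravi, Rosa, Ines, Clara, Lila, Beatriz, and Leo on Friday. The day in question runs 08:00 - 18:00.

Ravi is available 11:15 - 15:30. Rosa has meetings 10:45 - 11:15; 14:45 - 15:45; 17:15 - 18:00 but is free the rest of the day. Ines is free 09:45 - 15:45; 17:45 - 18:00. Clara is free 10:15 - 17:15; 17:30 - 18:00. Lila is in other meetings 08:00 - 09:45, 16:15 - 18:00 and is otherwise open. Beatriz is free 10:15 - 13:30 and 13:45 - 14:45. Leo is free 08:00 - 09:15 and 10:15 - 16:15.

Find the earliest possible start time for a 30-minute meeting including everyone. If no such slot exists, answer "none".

11:15

Ravi free: 11:15-15:30.
Rosa free: 08:00-10:45, 11:15-14:45, 15:45-17:15 (invert busy blocks within the working day).
Ines free: 09:45-15:45, 17:45-18:00.
Clara free: 10:15-17:15, 17:30-18:00.
Lila free: 09:45-16:15 (invert busy blocks within the working day).
Beatriz free: 10:15-13:30, 13:45-14:45.
Leo free: 08:00-09:15, 10:15-16:15.
Ravi ∩ Rosa: 11:15-14:45.
Ravi ∩ Rosa ∩ Ines: 11:15-14:45.
Ravi ∩ Rosa ∩ Ines ∩ Clara: 11:15-14:45.
Ravi ∩ Rosa ∩ Ines ∩ Clara ∩ Lila: 11:15-14:45.
Ravi ∩ Rosa ∩ Ines ∩ Clara ∩ Lila ∩ Beatriz: 11:15-13:30, 13:45-14:45.
Ravi ∩ Rosa ∩ Ines ∩ Clara ∩ Lila ∩ Beatriz ∩ Leo: 11:15-13:30, 13:45-14:45.
The first common window of at least 30 minutes is 11:15-13:30, so the earliest start is 11:15.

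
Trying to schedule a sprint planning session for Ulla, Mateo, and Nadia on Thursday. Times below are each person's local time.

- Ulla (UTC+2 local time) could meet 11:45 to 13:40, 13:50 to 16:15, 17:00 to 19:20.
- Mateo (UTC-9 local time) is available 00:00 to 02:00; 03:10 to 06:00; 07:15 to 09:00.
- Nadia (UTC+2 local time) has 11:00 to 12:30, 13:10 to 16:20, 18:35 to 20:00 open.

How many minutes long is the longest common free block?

125

Ulla in UTC: 09:45-11:40, 11:50-14:15, 15:00-17:20 (subtract 2h to convert from UTC+2).
Mateo in UTC: 09:00-11:00, 12:10-15:00, 16:15-18:00 (add 9h to convert from UTC-9).
Nadia in UTC: 09:00-10:30, 11:10-14:20, 16:35-18:00 (subtract 2h to convert from UTC+2).
Ulla ∩ Mateo: 09:45-11:00, 12:10-14:15, 16:15-17:20.
Ulla ∩ Mateo ∩ Nadia: 09:45-10:30, 12:10-14:15, 16:35-17:20.
Those are the intersection windows.
The longest is 12:10-14:15 at 125 minutes.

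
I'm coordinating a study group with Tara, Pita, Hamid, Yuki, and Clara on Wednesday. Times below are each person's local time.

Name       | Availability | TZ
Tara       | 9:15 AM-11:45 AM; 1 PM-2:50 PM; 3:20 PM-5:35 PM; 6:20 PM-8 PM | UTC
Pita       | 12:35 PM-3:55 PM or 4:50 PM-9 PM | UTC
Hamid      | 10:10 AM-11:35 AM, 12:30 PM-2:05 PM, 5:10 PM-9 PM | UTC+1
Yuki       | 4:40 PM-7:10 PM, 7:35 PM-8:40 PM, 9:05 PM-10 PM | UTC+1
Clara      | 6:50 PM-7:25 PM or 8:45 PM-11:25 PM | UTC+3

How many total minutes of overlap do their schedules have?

65

Tara in UTC: 09:15-11:45, 13:00-14:50, 15:20-17:35, 18:20-20:00.
Pita in UTC: 12:35-15:55, 16:50-21:00.
Hamid in UTC: 09:10-10:35, 11:30-13:05, 16:10-20:00 (subtract 1h to convert from UTC+1).
Yuki in UTC: 15:40-18:10, 18:35-19:40, 20:05-21:00 (subtract 1h to convert from UTC+1).
Clara in UTC: 15:50-16:25, 17:45-20:25 (subtract 3h to convert from UTC+3).
Tara ∩ Pita: 13:00-14:50, 15:20-15:55, 16:50-17:35, 18:20-20:00.
Tara ∩ Pita ∩ Hamid: 13:00-13:05, 16:50-17:35, 18:20-20:00.
Tara ∩ Pita ∩ Hamid ∩ Yuki: 16:50-17:35, 18:35-19:40.
Tara ∩ Pita ∩ Hamid ∩ Yuki ∩ Clara: 18:35-19:40.
That's a single block of 65 minutes.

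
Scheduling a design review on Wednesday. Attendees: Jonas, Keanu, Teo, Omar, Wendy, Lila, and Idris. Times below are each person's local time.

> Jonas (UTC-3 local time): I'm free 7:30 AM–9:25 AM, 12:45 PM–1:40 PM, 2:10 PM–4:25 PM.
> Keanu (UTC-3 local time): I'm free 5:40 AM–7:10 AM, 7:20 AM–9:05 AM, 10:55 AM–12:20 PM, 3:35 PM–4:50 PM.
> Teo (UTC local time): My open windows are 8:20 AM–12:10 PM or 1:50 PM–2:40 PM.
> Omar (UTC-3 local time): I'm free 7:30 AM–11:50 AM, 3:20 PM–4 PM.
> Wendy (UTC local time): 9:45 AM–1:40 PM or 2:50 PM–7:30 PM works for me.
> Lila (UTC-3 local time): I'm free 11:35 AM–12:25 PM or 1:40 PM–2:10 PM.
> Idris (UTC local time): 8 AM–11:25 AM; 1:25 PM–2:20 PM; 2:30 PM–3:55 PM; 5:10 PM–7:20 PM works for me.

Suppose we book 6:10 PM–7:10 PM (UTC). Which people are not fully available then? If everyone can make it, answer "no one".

Jonas in UTC: 10:30-12:25, 15:45-16:40, 17:10-19:25 (add 3h to convert from UTC-3).
Keanu in UTC: 08:40-10:10, 10:20-12:05, 13:55-15:20, 18:35-19:50 (add 3h to convert from UTC-3).
Teo in UTC: 08:20-12:10, 13:50-14:40.
Omar in UTC: 10:30-14:50, 18:20-19:00 (add 3h to convert from UTC-3).
Wendy in UTC: 09:45-13:40, 14:50-19:30.
Lila in UTC: 14:35-15:25, 16:40-17:10 (add 3h to convert from UTC-3).
Idris in UTC: 08:00-11:25, 13:25-14:20, 14:30-15:55, 17:10-19:20.
Jonas: free for 18:10-19:10. Keanu: not fully free for 18:10-19:10. Teo: not fully free for 18:10-19:10. Omar: not fully free for 18:10-19:10. Wendy: free for 18:10-19:10. Lila: not fully free for 18:10-19:10. Idris: free for 18:10-19:10.

Keanu, Lila, Omar, Teo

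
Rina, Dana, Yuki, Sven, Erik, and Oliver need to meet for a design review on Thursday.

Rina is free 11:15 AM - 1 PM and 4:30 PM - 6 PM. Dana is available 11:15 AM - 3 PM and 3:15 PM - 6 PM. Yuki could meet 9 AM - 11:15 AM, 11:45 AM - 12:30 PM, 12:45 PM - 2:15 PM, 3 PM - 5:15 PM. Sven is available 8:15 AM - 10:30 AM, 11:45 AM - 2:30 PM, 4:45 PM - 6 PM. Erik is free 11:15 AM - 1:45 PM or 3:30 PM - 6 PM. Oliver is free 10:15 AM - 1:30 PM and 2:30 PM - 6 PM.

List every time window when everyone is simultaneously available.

11:45-12:30, 12:45-13:00, 16:45-17:15

Rina ∩ Dana: 11:15-13:00, 16:30-18:00.
Rina ∩ Dana ∩ Yuki: 11:45-12:30, 12:45-13:00, 16:30-17:15.
Rina ∩ Dana ∩ Yuki ∩ Sven: 11:45-12:30, 12:45-13:00, 16:45-17:15.
Rina ∩ Dana ∩ Yuki ∩ Sven ∩ Erik: 11:45-12:30, 12:45-13:00, 16:45-17:15.
Rina ∩ Dana ∩ Yuki ∩ Sven ∩ Erik ∩ Oliver: 11:45-12:30, 12:45-13:00, 16:45-17:15.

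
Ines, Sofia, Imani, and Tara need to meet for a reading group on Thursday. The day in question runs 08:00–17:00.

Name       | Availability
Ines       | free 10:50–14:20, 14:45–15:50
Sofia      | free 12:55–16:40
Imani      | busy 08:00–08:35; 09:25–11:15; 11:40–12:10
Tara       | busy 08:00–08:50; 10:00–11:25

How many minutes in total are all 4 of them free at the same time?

150

Ines free: 10:50-14:20, 14:45-15:50.
Sofia free: 12:55-16:40.
Imani free: 08:35-09:25, 11:15-11:40, 12:10-17:00 (invert busy blocks within the working day).
Tara free: 08:50-10:00, 11:25-17:00 (invert busy blocks within the working day).
Ines ∩ Sofia: 12:55-14:20, 14:45-15:50.
Ines ∩ Sofia ∩ Imani: 12:55-14:20, 14:45-15:50.
Ines ∩ Sofia ∩ Imani ∩ Tara: 12:55-14:20, 14:45-15:50.
Summing the common windows: 85 + 65 = 150 minutes.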